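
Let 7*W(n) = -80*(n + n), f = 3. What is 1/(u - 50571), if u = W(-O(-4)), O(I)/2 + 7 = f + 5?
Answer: -7/353677 ≈ -1.9792e-5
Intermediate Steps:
O(I) = 2 (O(I) = -14 + 2*(3 + 5) = -14 + 2*8 = -14 + 16 = 2)
W(n) = -160*n/7 (W(n) = (-80*(n + n))/7 = (-160*n)/7 = -160*n/7)
u = 320/7 (u = -(-160)*2/7 = -160/7*(-2) = 320/7 ≈ 45.714)
1/(u - 50571) = 1/(320/7 - 50571) = 1/(-353677/7) = -7/353677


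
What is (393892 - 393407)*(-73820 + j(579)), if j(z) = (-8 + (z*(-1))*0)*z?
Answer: -38049220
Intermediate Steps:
j(z) = -8*z (j(z) = (-8 - z*0)*z = (-8 + 0)*z = -8*z)
(393892 - 393407)*(-73820 + j(579)) = (393892 - 393407)*(-73820 - 8*579) = 485*(-73820 - 4632) = 485*(-78452) = -38049220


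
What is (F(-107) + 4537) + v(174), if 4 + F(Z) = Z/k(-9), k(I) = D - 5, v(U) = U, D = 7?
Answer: 9307/2 ≈ 4653.5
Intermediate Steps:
k(I) = 2 (k(I) = 7 - 5 = 2)
F(Z) = -4 + Z/2
(F(-107) + 4537) + v(174) = ((-4 + (½)*(-107)) + 4537) + 174 = ((-4 - 107/2) + 4537) + 174 = (-115/2 + 4537) + 174 = 8959/2 + 174 = 9307/2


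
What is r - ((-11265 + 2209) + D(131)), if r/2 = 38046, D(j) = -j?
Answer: 85279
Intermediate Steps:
r = 76092 (r = 2*38046 = 76092)
r - ((-11265 + 2209) + D(131)) = 76092 - ((-11265 + 2209) - 1*131) = 76092 - (-9056 - 131) = 76092 - 1*(-9187) = 76092 + 9187 = 85279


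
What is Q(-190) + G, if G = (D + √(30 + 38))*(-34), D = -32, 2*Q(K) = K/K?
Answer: 2177/2 - 68*√17 ≈ 808.13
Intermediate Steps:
Q(K) = ½ (Q(K) = (K/K)/2 = (½)*1 = ½)
G = 1088 - 68*√17 (G = (-32 + √(30 + 38))*(-34) = (-32 + √68)*(-34) = (-32 + 2*√17)*(-34) = 1088 - 68*√17 ≈ 807.63)
Q(-190) + G = ½ + (1088 - 68*√17) = 2177/2 - 68*√17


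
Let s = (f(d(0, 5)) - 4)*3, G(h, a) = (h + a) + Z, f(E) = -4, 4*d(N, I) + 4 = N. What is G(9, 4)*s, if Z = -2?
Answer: -264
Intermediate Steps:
d(N, I) = -1 + N/4
G(h, a) = -2 + a + h (G(h, a) = (h + a) - 2 = (a + h) - 2 = -2 + a + h)
s = -24 (s = (-4 - 4)*3 = -8*3 = -24)
G(9, 4)*s = (-2 + 4 + 9)*(-24) = 11*(-24) = -264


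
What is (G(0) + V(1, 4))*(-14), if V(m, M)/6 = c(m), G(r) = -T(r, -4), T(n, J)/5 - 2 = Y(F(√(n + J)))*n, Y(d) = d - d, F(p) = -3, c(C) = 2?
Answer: -28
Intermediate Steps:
Y(d) = 0
T(n, J) = 10 (T(n, J) = 10 + 5*(0*n) = 10 + 5*0 = 10 + 0 = 10)
G(r) = -10 (G(r) = -1*10 = -10)
V(m, M) = 12 (V(m, M) = 6*2 = 12)
(G(0) + V(1, 4))*(-14) = (-10 + 12)*(-14) = 2*(-14) = -28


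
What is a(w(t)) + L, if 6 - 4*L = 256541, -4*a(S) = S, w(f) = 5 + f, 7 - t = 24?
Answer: -256523/4 ≈ -64131.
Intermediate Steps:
t = -17 (t = 7 - 1*24 = 7 - 24 = -17)
a(S) = -S/4
L = -256535/4 (L = 3/2 - ¼*256541 = 3/2 - 256541/4 = -256535/4 ≈ -64134.)
a(w(t)) + L = -(5 - 17)/4 - 256535/4 = -¼*(-12) - 256535/4 = 3 - 256535/4 = -256523/4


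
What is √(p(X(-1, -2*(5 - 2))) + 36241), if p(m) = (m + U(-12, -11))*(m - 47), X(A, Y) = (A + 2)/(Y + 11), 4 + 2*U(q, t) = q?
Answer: √915151/5 ≈ 191.33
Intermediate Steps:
U(q, t) = -2 + q/2
X(A, Y) = (2 + A)/(11 + Y)
p(m) = (-47 + m)*(-8 + m) (p(m) = (m + (-2 + (½)*(-12)))*(m - 47) = (m + (-2 - 6))*(-47 + m) = (m - 8)*(-47 + m) = (-8 + m)*(-47 + m) = (-47 + m)*(-8 + m))
√(p(X(-1, -2*(5 - 2))) + 36241) = √((376 + ((2 - 1)/(11 - 2*(5 - 2)))² - 55*(2 - 1)/(11 - 2*(5 - 2))) + 36241) = √((376 + (1/(11 - 2*3))² - 55/(11 - 2*3)) + 36241) = √((376 + (1/(11 - 6))² - 55/(11 - 6)) + 36241) = √((376 + (1/5)² - 55/5) + 36241) = √((376 + ((⅕)*1)² - 11) + 36241) = √((376 + (⅕)² - 55*⅕) + 36241) = √((376 + 1/25 - 11) + 36241) = √(9126/25 + 36241) = √(915151/25) = √915151/5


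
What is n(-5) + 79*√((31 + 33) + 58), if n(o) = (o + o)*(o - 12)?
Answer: 170 + 79*√122 ≈ 1042.6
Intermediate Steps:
n(o) = 2*o*(-12 + o) (n(o) = (2*o)*(-12 + o) = 2*o*(-12 + o))
n(-5) + 79*√((31 + 33) + 58) = 2*(-5)*(-12 - 5) + 79*√((31 + 33) + 58) = 2*(-5)*(-17) + 79*√(64 + 58) = 170 + 79*√122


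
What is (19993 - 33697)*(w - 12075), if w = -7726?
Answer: 271352904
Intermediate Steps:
(19993 - 33697)*(w - 12075) = (19993 - 33697)*(-7726 - 12075) = -13704*(-19801) = 271352904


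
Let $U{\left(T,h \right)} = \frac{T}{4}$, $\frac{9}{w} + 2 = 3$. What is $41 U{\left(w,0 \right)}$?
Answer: $\frac{369}{4} \approx 92.25$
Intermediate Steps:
$w = 9$ ($w = \frac{9}{-2 + 3} = \frac{9}{1} = 9 \cdot 1 = 9$)
$U{\left(T,h \right)} = \frac{T}{4}$ ($U{\left(T,h \right)} = T \frac{1}{4} = \frac{T}{4}$)
$41 U{\left(w,0 \right)} = 41 \cdot \frac{1}{4} \cdot 9 = 41 \cdot \frac{9}{4} = \frac{369}{4}$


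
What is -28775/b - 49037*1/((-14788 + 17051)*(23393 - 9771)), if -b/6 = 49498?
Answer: 436235805797/4577563061484 ≈ 0.095299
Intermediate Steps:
b = -296988 (b = -6*49498 = -296988)
-28775/b - 49037*1/((-14788 + 17051)*(23393 - 9771)) = -28775/(-296988) - 49037*1/((-14788 + 17051)*(23393 - 9771)) = -28775*(-1/296988) - 49037/(2263*13622) = 28775/296988 - 49037/30826586 = 436235805797/4577563061484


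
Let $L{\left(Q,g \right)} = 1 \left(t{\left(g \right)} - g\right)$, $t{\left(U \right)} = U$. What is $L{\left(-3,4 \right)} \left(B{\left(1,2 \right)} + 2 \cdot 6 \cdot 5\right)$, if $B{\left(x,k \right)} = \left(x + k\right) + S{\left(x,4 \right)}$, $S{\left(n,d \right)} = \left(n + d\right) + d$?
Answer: $0$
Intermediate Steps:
$S{\left(n,d \right)} = n + 2 d$ ($S{\left(n,d \right)} = \left(d + n\right) + d = n + 2 d$)
$L{\left(Q,g \right)} = 0$ ($L{\left(Q,g \right)} = 1 \left(g - g\right) = 1 \cdot 0 = 0$)
$B{\left(x,k \right)} = 8 + k + 2 x$ ($B{\left(x,k \right)} = \left(x + k\right) + \left(x + 2 \cdot 4\right) = \left(k + x\right) + \left(x + 8\right) = \left(k + x\right) + \left(8 + x\right) = 8 + k + 2 x$)
$L{\left(-3,4 \right)} \left(B{\left(1,2 \right)} + 2 \cdot 6 \cdot 5\right) = 0 \left(\left(8 + 2 + 2 \cdot 1\right) + 2 \cdot 6 \cdot 5\right) = 0 \left(\left(8 + 2 + 2\right) + 12 \cdot 5\right) = 0 \left(12 + 60\right) = 0 \cdot 72 = 0$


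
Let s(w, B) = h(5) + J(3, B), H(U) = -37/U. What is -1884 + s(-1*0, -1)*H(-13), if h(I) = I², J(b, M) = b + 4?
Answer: -23308/13 ≈ -1792.9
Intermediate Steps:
J(b, M) = 4 + b
s(w, B) = 32 (s(w, B) = 5² + (4 + 3) = 25 + 7 = 32)
-1884 + s(-1*0, -1)*H(-13) = -1884 + 32*(-37/(-13)) = -1884 + 32*(-37*(-1/13)) = -1884 + 32*(37/13) = -1884 + 1184/13 = -23308/13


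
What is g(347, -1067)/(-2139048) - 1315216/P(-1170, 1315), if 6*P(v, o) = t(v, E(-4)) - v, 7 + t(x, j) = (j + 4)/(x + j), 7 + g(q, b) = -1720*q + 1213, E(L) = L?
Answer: -8439584101933/1243856412 ≈ -6785.0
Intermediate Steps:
g(q, b) = 1206 - 1720*q (g(q, b) = -7 + (-1720*q + 1213) = -7 + (1213 - 1720*q) = 1206 - 1720*q)
t(x, j) = -7 + (4 + j)/(j + x) (t(x, j) = -7 + (j + 4)/(x + j) = -7 + (4 + j)/(j + x))
P(v, o) = -v/6 + (28 - 7*v)/(6*(-4 + v)) (P(v, o) = ((4 - 7*v - 6*(-4))/(-4 + v) - v)/6 = ((4 - 7*v + 24)/(-4 + v) - v)/6 = ((28 - 7*v)/(-4 + v) - v)/6 = (-v + (28 - 7*v)/(-4 + v))/6 = -v/6 + (28 - 7*v)/(6*(-4 + v)))
g(347, -1067)/(-2139048) - 1315216/P(-1170, 1315) = (1206 - 1720*347)/(-2139048) - 1315216/(-7/6 - ⅙*(-1170)) = (1206 - 596840)*(-1/2139048) - 1315216/(-7/6 + 195) = -595634*(-1/2139048) - 1315216/1163/6 = 297817/1069524 - 1315216*6/1163 = 297817/1069524 - 7891296/1163 = -8439584101933/1243856412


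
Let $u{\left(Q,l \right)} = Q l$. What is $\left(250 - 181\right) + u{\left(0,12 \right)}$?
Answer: $69$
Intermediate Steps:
$\left(250 - 181\right) + u{\left(0,12 \right)} = \left(250 - 181\right) + 0 \cdot 12 = 69 + 0 = 69$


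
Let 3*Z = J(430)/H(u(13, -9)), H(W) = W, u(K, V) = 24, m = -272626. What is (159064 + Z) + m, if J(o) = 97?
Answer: -8176367/72 ≈ -1.1356e+5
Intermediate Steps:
Z = 97/72 (Z = (97/24)/3 = (97*(1/24))/3 = (1/3)*(97/24) = 97/72 ≈ 1.3472)
(159064 + Z) + m = (159064 + 97/72) - 272626 = 11452705/72 - 272626 = -8176367/72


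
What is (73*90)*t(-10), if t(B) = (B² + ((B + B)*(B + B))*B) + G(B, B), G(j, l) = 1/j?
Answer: -25623657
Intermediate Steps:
t(B) = 1/B + B² + 4*B³ (t(B) = (B² + ((B + B)*(B + B))*B) + 1/B = (B² + ((2*B)*(2*B))*B) + 1/B = (B² + (4*B²)*B) + 1/B = (B² + 4*B³) + 1/B = 1/B + B² + 4*B³)
(73*90)*t(-10) = (73*90)*((1 + (-10)³*(1 + 4*(-10)))/(-10)) = 6570*(-(1 - 1000*(1 - 40))/10) = 6570*(-(1 - 1000*(-39))/10) = 6570*(-(1 + 39000)/10) = 6570*(-⅒*39001) = 6570*(-39001/10) = -25623657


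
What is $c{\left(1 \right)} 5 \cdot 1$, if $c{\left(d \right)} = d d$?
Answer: $5$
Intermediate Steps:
$c{\left(d \right)} = d^{2}$
$c{\left(1 \right)} 5 \cdot 1 = 1^{2} \cdot 5 \cdot 1 = 1 \cdot 5 \cdot 1 = 5 \cdot 1 = 5$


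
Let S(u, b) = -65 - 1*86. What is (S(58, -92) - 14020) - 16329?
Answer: -30500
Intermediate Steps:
S(u, b) = -151 (S(u, b) = -65 - 86 = -151)
(S(58, -92) - 14020) - 16329 = (-151 - 14020) - 16329 = -14171 - 16329 = -30500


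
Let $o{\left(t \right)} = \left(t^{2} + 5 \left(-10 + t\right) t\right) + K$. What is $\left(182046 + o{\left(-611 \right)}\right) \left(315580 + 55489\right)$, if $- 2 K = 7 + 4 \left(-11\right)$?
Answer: $\frac{1820123501589}{2} \approx 9.1006 \cdot 10^{11}$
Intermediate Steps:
$K = \frac{37}{2}$ ($K = - \frac{7 + 4 \left(-11\right)}{2} = - \frac{7 - 44}{2} = \left(- \frac{1}{2}\right) \left(-37\right) = \frac{37}{2} \approx 18.5$)
$o{\left(t \right)} = \frac{37}{2} + t^{2} + t \left(-50 + 5 t\right)$ ($o{\left(t \right)} = \left(t^{2} + 5 \left(-10 + t\right) t\right) + \frac{37}{2} = \left(t^{2} + \left(-50 + 5 t\right) t\right) + \frac{37}{2} = \left(t^{2} + t \left(-50 + 5 t\right)\right) + \frac{37}{2} = \frac{37}{2} + t^{2} + t \left(-50 + 5 t\right)$)
$\left(182046 + o{\left(-611 \right)}\right) \left(315580 + 55489\right) = \left(182046 + \left(\frac{37}{2} - -30550 + 6 \left(-611\right)^{2}\right)\right) \left(315580 + 55489\right) = \left(182046 + \left(\frac{37}{2} + 30550 + 6 \cdot 373321\right)\right) 371069 = \left(182046 + \left(\frac{37}{2} + 30550 + 2239926\right)\right) 371069 = \left(182046 + \frac{4540989}{2}\right) 371069 = \frac{4905081}{2} \cdot 371069 = \frac{1820123501589}{2}$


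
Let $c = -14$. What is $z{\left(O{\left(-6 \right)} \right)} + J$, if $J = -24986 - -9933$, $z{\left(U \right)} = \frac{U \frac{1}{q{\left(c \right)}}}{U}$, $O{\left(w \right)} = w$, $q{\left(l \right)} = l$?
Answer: $- \frac{210743}{14} \approx -15053.0$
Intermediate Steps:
$z{\left(U \right)} = - \frac{1}{14}$ ($z{\left(U \right)} = \frac{U \frac{1}{-14}}{U} = \frac{U \left(- \frac{1}{14}\right)}{U} = \frac{\left(- \frac{1}{14}\right) U}{U} = - \frac{1}{14}$)
$J = -15053$ ($J = -24986 + 9933 = -15053$)
$z{\left(O{\left(-6 \right)} \right)} + J = - \frac{1}{14} - 15053 = - \frac{210743}{14}$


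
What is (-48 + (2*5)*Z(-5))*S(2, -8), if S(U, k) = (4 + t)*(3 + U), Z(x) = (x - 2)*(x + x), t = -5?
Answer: -3260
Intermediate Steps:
Z(x) = 2*x*(-2 + x) (Z(x) = (-2 + x)*(2*x) = 2*x*(-2 + x))
S(U, k) = -3 - U (S(U, k) = (4 - 5)*(3 + U) = -(3 + U) = -3 - U)
(-48 + (2*5)*Z(-5))*S(2, -8) = (-48 + (2*5)*(2*(-5)*(-2 - 5)))*(-3 - 1*2) = (-48 + 10*(2*(-5)*(-7)))*(-3 - 2) = (-48 + 10*70)*(-5) = (-48 + 700)*(-5) = 652*(-5) = -3260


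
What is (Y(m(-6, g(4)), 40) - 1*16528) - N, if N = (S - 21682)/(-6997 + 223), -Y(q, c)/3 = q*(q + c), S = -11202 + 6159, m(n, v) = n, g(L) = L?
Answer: -107841709/6774 ≈ -15920.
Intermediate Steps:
S = -5043
Y(q, c) = -3*q*(c + q) (Y(q, c) = -3*q*(q + c) = -3*q*(c + q))
N = 26725/6774 (N = (-5043 - 21682)/(-6997 + 223) = -26725/(-6774) = -26725*(-1/6774) = 26725/6774 ≈ 3.9452)
(Y(m(-6, g(4)), 40) - 1*16528) - N = (-3*(-6)*(40 - 6) - 1*16528) - 1*26725/6774 = (-3*(-6)*34 - 16528) - 26725/6774 = (612 - 16528) - 26725/6774 = -15916 - 26725/6774 = -107841709/6774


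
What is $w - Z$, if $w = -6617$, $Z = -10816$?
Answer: $4199$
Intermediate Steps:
$w - Z = -6617 - -10816 = -6617 + 10816 = 4199$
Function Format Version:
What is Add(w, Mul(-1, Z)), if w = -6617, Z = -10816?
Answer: 4199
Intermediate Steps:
Add(w, Mul(-1, Z)) = Add(-6617, Mul(-1, -10816)) = Add(-6617, 10816) = 4199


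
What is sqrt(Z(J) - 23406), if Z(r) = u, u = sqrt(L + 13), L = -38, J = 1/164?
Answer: sqrt(-23406 + 5*I) ≈ 0.016 + 152.99*I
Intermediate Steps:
J = 1/164 ≈ 0.0060976
u = 5*I (u = sqrt(-38 + 13) = sqrt(-25) = 5*I ≈ 5.0*I)
Z(r) = 5*I
sqrt(Z(J) - 23406) = sqrt(5*I - 23406) = sqrt(-23406 + 5*I)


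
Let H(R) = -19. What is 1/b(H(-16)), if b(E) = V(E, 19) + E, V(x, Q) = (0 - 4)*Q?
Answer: -1/95 ≈ -0.010526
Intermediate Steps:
V(x, Q) = -4*Q
b(E) = -76 + E (b(E) = -4*19 + E = -76 + E)
1/b(H(-16)) = 1/(-76 - 19) = 1/(-95) = -1/95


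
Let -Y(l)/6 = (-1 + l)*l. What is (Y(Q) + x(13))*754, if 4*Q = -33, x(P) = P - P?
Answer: -1380951/4 ≈ -3.4524e+5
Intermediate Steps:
x(P) = 0
Q = -33/4 (Q = (¼)*(-33) = -33/4 ≈ -8.2500)
Y(l) = -6*l*(-1 + l) (Y(l) = -6*(-1 + l)*l = -6*l*(-1 + l))
(Y(Q) + x(13))*754 = (6*(-33/4)*(1 - 1*(-33/4)) + 0)*754 = (6*(-33/4)*(1 + 33/4) + 0)*754 = (6*(-33/4)*(37/4) + 0)*754 = (-3663/8 + 0)*754 = -3663/8*754 = -1380951/4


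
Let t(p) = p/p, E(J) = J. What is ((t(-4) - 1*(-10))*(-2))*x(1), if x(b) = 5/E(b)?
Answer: -110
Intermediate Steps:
t(p) = 1
x(b) = 5/b
((t(-4) - 1*(-10))*(-2))*x(1) = ((1 - 1*(-10))*(-2))*(5/1) = ((1 + 10)*(-2))*(5*1) = (11*(-2))*5 = -22*5 = -110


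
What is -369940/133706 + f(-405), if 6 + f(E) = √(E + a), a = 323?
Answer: -586088/66853 + I*√82 ≈ -8.7668 + 9.0554*I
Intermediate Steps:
f(E) = -6 + √(323 + E) (f(E) = -6 + √(E + 323) = -6 + √(323 + E))
-369940/133706 + f(-405) = -369940/133706 + (-6 + √(323 - 405)) = -369940*1/133706 + (-6 + √(-82)) = -184970/66853 + (-6 + I*√82) = -586088/66853 + I*√82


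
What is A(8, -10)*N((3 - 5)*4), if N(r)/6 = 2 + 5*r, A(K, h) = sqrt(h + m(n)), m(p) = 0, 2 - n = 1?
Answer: -228*I*sqrt(10) ≈ -721.0*I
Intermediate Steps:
n = 1 (n = 2 - 1*1 = 2 - 1 = 1)
A(K, h) = sqrt(h) (A(K, h) = sqrt(h + 0) = sqrt(h))
N(r) = 12 + 30*r (N(r) = 6*(2 + 5*r) = 12 + 30*r)
A(8, -10)*N((3 - 5)*4) = sqrt(-10)*(12 + 30*((3 - 5)*4)) = (I*sqrt(10))*(12 + 30*(-2*4)) = (I*sqrt(10))*(12 + 30*(-8)) = (I*sqrt(10))*(12 - 240) = (I*sqrt(10))*(-228) = -228*I*sqrt(10)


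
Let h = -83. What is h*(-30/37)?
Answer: 2490/37 ≈ 67.297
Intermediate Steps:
h*(-30/37) = -(-2490)/37 = -83*(-30/37) = 2490/37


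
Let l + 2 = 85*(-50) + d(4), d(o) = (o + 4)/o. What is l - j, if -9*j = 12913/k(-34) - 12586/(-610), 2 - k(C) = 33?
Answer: -121799044/28365 ≈ -4294.0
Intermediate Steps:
k(C) = -31 (k(C) = 2 - 1*33 = 2 - 33 = -31)
d(o) = (4 + o)/o
l = -4250 (l = -2 + (85*(-50) + (4 + 4)/4) = -2 + (-4250 + (¼)*8) = -2 + (-4250 + 2) = -2 - 4248 = -4250)
j = 1247794/28365 (j = -(12913/(-31) - 12586/(-610))/9 = -(12913*(-1/31) - 12586*(-1/610))/9 = -(-12913/31 + 6293/305)/9 = -⅑*(-3743382/9455) = 1247794/28365 ≈ 43.991)
l - j = -4250 - 1*1247794/28365 = -4250 - 1247794/28365 = -121799044/28365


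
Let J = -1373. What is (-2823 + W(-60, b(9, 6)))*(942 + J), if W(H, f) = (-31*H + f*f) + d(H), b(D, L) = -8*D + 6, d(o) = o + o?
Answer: -1410663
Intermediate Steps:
d(o) = 2*o
b(D, L) = 6 - 8*D
W(H, f) = f² - 29*H (W(H, f) = (-31*H + f*f) + 2*H = (-31*H + f²) + 2*H = (f² - 31*H) + 2*H = f² - 29*H)
(-2823 + W(-60, b(9, 6)))*(942 + J) = (-2823 + ((6 - 8*9)² - 29*(-60)))*(942 - 1373) = (-2823 + ((6 - 72)² + 1740))*(-431) = (-2823 + ((-66)² + 1740))*(-431) = (-2823 + (4356 + 1740))*(-431) = (-2823 + 6096)*(-431) = 3273*(-431) = -1410663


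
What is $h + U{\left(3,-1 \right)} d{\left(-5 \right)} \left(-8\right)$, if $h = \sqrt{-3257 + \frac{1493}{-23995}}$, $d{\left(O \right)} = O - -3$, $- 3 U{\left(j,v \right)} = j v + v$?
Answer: $\frac{64}{3} + \frac{2 i \sqrt{468821556490}}{23995} \approx 21.333 + 57.071 i$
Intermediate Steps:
$U{\left(j,v \right)} = - \frac{v}{3} - \frac{j v}{3}$ ($U{\left(j,v \right)} = - \frac{j v + v}{3} = - \frac{v + j v}{3} = - \frac{v}{3} - \frac{j v}{3}$)
$d{\left(O \right)} = 3 + O$ ($d{\left(O \right)} = O + 3 = 3 + O$)
$h = \frac{2 i \sqrt{468821556490}}{23995}$ ($h = \sqrt{-3257 + 1493 \left(- \frac{1}{23995}\right)} = \sqrt{-3257 - \frac{1493}{23995}} = \sqrt{- \frac{78153208}{23995}} = \frac{2 i \sqrt{468821556490}}{23995} \approx 57.071 i$)
$h + U{\left(3,-1 \right)} d{\left(-5 \right)} \left(-8\right) = \frac{2 i \sqrt{468821556490}}{23995} + \left(- \frac{1}{3}\right) \left(-1\right) \left(1 + 3\right) \left(3 - 5\right) \left(-8\right) = \frac{2 i \sqrt{468821556490}}{23995} + \left(- \frac{1}{3}\right) \left(-1\right) 4 \left(-2\right) \left(-8\right) = \frac{2 i \sqrt{468821556490}}{23995} + \frac{4}{3} \left(-2\right) \left(-8\right) = \frac{2 i \sqrt{468821556490}}{23995} - - \frac{64}{3} = \frac{2 i \sqrt{468821556490}}{23995} + \frac{64}{3} = \frac{64}{3} + \frac{2 i \sqrt{468821556490}}{23995}$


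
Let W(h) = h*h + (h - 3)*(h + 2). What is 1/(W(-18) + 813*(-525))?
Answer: -1/426165 ≈ -2.3465e-6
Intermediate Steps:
W(h) = h² + (-3 + h)*(2 + h)
1/(W(-18) + 813*(-525)) = 1/((-6 - 1*(-18) + 2*(-18)²) + 813*(-525)) = 1/((-6 + 18 + 2*324) - 426825) = 1/((-6 + 18 + 648) - 426825) = 1/(660 - 426825) = 1/(-426165) = -1/426165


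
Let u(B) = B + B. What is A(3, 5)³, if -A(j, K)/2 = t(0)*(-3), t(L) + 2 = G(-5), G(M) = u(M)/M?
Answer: 0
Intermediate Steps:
u(B) = 2*B
G(M) = 2 (G(M) = (2*M)/M = 2)
t(L) = 0 (t(L) = -2 + 2 = 0)
A(j, K) = 0 (A(j, K) = -0*(-3) = -2*0 = 0)
A(3, 5)³ = 0³ = 0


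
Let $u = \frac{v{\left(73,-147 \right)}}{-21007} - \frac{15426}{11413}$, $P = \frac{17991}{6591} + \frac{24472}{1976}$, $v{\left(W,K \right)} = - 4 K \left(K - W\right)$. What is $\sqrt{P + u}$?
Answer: $\frac{2 \sqrt{166857974450245338221}}{5788319797} \approx 4.4632$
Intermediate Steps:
$v{\left(W,K \right)} = - 4 K \left(K - W\right)$
$P = \frac{33206}{2197}$ ($P = 17991 \cdot \frac{1}{6591} + 24472 \cdot \frac{1}{1976} = \frac{5997}{2197} + \frac{161}{13} = \frac{33206}{2197} \approx 15.114$)
$u = \frac{164618814}{34250413}$ ($u = \frac{4 \left(-147\right) \left(73 - -147\right)}{-21007} - \frac{15426}{11413} = 4 \left(-147\right) \left(73 + 147\right) \left(- \frac{1}{21007}\right) - \frac{15426}{11413} = 4 \left(-147\right) 220 \left(- \frac{1}{21007}\right) - \frac{15426}{11413} = \left(-129360\right) \left(- \frac{1}{21007}\right) - \frac{15426}{11413} = \frac{18480}{3001} - \frac{15426}{11413} = \frac{164618814}{34250413} \approx 4.8063$)
$\sqrt{P + u} = \sqrt{\frac{33206}{2197} + \frac{164618814}{34250413}} = \sqrt{\frac{1498986748436}{75248157361}} = \frac{2 \sqrt{166857974450245338221}}{5788319797}$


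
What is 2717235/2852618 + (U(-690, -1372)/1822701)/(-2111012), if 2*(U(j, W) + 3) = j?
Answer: 871268650715726407/914678574223947718 ≈ 0.95254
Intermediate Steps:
U(j, W) = -3 + j/2
2717235/2852618 + (U(-690, -1372)/1822701)/(-2111012) = 2717235/2852618 + ((-3 + (1/2)*(-690))/1822701)/(-2111012) = 2717235*(1/2852618) + ((-3 - 345)*(1/1822701))*(-1/2111012) = 2717235/2852618 - 348*1/1822701*(-1/2111012) = 2717235/2852618 - 116/607567*(-1/2111012) = 2717235/2852618 + 29/320645306951 = 871268650715726407/914678574223947718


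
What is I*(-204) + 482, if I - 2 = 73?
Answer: -14818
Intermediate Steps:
I = 75 (I = 2 + 73 = 75)
I*(-204) + 482 = 75*(-204) + 482 = -15300 + 482 = -14818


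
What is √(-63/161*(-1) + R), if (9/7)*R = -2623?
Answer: I*√9711106/69 ≈ 45.163*I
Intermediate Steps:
R = -18361/9 (R = (7/9)*(-2623) = -18361/9 ≈ -2040.1)
√(-63/161*(-1) + R) = √(-63/161*(-1) - 18361/9) = √(-63*1/161*(-1) - 18361/9) = √(-9/23*(-1) - 18361/9) = √(9/23 - 18361/9) = √(-422222/207) = I*√9711106/69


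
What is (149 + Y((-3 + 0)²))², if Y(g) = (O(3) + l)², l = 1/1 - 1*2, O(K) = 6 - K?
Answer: 23409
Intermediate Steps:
l = -1 (l = 1 - 2 = -1)
Y(g) = 4 (Y(g) = ((6 - 1*3) - 1)² = ((6 - 3) - 1)² = (3 - 1)² = 2² = 4)
(149 + Y((-3 + 0)²))² = (149 + 4)² = 153² = 23409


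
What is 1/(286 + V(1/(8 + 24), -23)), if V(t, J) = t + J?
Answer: 32/8417 ≈ 0.0038018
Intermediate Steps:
V(t, J) = J + t
1/(286 + V(1/(8 + 24), -23)) = 1/(286 + (-23 + 1/(8 + 24))) = 1/(286 + (-23 + 1/32)) = 1/(286 - 735/32) = 1/(8417/32) = 32/8417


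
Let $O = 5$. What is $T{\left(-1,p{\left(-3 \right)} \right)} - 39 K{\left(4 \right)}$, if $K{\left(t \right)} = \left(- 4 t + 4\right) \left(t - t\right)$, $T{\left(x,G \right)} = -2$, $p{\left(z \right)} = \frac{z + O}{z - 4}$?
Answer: $-2$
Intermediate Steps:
$p{\left(z \right)} = \frac{5 + z}{-4 + z}$ ($p{\left(z \right)} = \frac{z + 5}{z - 4} = \frac{5 + z}{-4 + z}$)
$K{\left(t \right)} = 0$ ($K{\left(t \right)} = \left(4 - 4 t\right) 0 = 0$)
$T{\left(-1,p{\left(-3 \right)} \right)} - 39 K{\left(4 \right)} = -2 - 0 = -2 + 0 = -2$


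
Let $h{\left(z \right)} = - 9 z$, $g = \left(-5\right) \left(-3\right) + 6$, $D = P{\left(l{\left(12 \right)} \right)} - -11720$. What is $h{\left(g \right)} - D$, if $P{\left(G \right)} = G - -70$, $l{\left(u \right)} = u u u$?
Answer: $-13707$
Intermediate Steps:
$l{\left(u \right)} = u^{3}$ ($l{\left(u \right)} = u^{2} u = u^{3}$)
$P{\left(G \right)} = 70 + G$ ($P{\left(G \right)} = G + 70 = 70 + G$)
$D = 13518$ ($D = \left(70 + 12^{3}\right) - -11720 = \left(70 + 1728\right) + 11720 = 1798 + 11720 = 13518$)
$g = 21$ ($g = 15 + 6 = 21$)
$h{\left(g \right)} - D = \left(-9\right) 21 - 13518 = -189 - 13518 = -13707$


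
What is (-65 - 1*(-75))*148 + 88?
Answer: 1568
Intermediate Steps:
(-65 - 1*(-75))*148 + 88 = (-65 + 75)*148 + 88 = 10*148 + 88 = 1480 + 88 = 1568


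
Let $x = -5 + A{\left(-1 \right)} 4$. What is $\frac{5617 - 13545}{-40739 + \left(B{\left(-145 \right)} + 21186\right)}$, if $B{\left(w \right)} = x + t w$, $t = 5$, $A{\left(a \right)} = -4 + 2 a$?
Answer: $\frac{7928}{20307} \approx 0.39041$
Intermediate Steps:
$x = -29$ ($x = -5 + \left(-4 + 2 \left(-1\right)\right) 4 = -5 + \left(-4 - 2\right) 4 = -5 - 24 = -29$)
$B{\left(w \right)} = -29 + 5 w$
$\frac{5617 - 13545}{-40739 + \left(B{\left(-145 \right)} + 21186\right)} = \frac{5617 - 13545}{-40739 + \left(\left(-29 + 5 \left(-145\right)\right) + 21186\right)} = - \frac{7928}{-40739 + \left(\left(-29 - 725\right) + 21186\right)} = - \frac{7928}{-40739 + \left(-754 + 21186\right)} = - \frac{7928}{-40739 + 20432} = - \frac{7928}{-20307} = \left(-7928\right) \left(- \frac{1}{20307}\right) = \frac{7928}{20307}$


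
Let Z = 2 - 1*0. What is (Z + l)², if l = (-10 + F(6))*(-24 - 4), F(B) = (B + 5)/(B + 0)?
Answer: 478864/9 ≈ 53207.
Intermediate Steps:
F(B) = (5 + B)/B
Z = 2 (Z = 2 + 0 = 2)
l = 686/3 (l = (-10 + (5 + 6)/6)*(-24 - 4) = (-10 + (⅙)*11)*(-28) = (-10 + 11/6)*(-28) = -49/6*(-28) = 686/3 ≈ 228.67)
(Z + l)² = (2 + 686/3)² = (692/3)² = 478864/9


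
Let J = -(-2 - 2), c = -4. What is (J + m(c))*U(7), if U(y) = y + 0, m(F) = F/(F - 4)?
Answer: 63/2 ≈ 31.500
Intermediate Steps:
J = 4 (J = -1*(-4) = 4)
m(F) = F/(-4 + F)
U(y) = y
(J + m(c))*U(7) = (4 - 4/(-4 - 4))*7 = (4 - 4/(-8))*7 = (4 - 4*(-1/8))*7 = (4 + 1/2)*7 = (9/2)*7 = 63/2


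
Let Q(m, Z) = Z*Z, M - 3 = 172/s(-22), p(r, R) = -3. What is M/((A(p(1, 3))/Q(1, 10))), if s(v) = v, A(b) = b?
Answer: 5300/33 ≈ 160.61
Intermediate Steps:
M = -53/11 (M = 3 + 172/(-22) = 3 + 172*(-1/22) = 3 - 86/11 = -53/11 ≈ -4.8182)
Q(m, Z) = Z²
M/((A(p(1, 3))/Q(1, 10))) = -53/(11*((-3/(10²)))) = -53/(11*((-3/100))) = -53/(11*((-3*1/100))) = -53/(11*(-3/100)) = -53/11*(-100/3) = 5300/33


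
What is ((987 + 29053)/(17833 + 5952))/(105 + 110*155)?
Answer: 6008/81606335 ≈ 7.3622e-5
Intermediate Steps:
((987 + 29053)/(17833 + 5952))/(105 + 110*155) = (30040/23785)/(105 + 17050) = (30040*(1/23785))/17155 = (6008/4757)*(1/17155) = 6008/81606335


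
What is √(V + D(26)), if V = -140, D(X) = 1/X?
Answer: I*√94614/26 ≈ 11.831*I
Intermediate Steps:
√(V + D(26)) = √(-140 + 1/26) = √(-3639/26) = I*√94614/26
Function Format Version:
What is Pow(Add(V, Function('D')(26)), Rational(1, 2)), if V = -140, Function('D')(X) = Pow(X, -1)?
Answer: Mul(Rational(1, 26), I, Pow(94614, Rational(1, 2))) ≈ Mul(11.831, I)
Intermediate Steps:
Pow(Add(V, Function('D')(26)), Rational(1, 2)) = Pow(Add(-140, Pow(26, -1)), Rational(1, 2)) = Pow(Add(-140, Rational(1, 26)), Rational(1, 2)) = Pow(Rational(-3639, 26), Rational(1, 2)) = Mul(Rational(1, 26), I, Pow(94614, Rational(1, 2)))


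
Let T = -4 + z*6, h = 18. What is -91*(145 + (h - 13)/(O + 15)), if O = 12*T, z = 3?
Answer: -2415140/183 ≈ -13197.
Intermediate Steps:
T = 14 (T = -4 + 3*6 = -4 + 18 = 14)
O = 168 (O = 12*14 = 168)
-91*(145 + (h - 13)/(O + 15)) = -91*(145 + (18 - 13)/(168 + 15)) = -91*(145 + 5/183) = -91*26540/183 = -2415140/183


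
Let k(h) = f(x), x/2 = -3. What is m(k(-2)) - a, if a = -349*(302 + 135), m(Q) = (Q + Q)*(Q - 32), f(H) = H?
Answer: 152969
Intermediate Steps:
x = -6 (x = 2*(-3) = -6)
k(h) = -6
m(Q) = 2*Q*(-32 + Q) (m(Q) = (2*Q)*(-32 + Q) = 2*Q*(-32 + Q))
a = -152513 (a = -349*437 = -152513)
m(k(-2)) - a = 2*(-6)*(-32 - 6) - 1*(-152513) = 2*(-6)*(-38) + 152513 = 456 + 152513 = 152969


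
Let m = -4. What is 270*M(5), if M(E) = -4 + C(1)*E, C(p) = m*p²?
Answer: -6480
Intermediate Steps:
C(p) = -4*p²
M(E) = -4 - 4*E (M(E) = -4 + (-4*1²)*E = -4 + (-4*1)*E = -4 - 4*E)
270*M(5) = 270*(-4 - 4*5) = 270*(-4 - 20) = 270*(-24) = -6480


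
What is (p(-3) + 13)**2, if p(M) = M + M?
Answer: 49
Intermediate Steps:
p(M) = 2*M
(p(-3) + 13)**2 = (2*(-3) + 13)**2 = (-6 + 13)**2 = 7**2 = 49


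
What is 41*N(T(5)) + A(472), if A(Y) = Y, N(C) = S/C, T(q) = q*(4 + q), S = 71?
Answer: 24151/45 ≈ 536.69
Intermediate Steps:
N(C) = 71/C
41*N(T(5)) + A(472) = 41*(71/((5*(4 + 5)))) + 472 = 41*(71/((5*9))) + 472 = 41*(71/45) + 472 = 2911/45 + 472 = 24151/45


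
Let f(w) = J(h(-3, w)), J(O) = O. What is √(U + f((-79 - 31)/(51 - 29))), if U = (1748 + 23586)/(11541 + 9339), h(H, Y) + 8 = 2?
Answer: 11*I*√119770/1740 ≈ 2.1879*I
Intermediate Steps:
h(H, Y) = -6 (h(H, Y) = -8 + 2 = -6)
f(w) = -6
U = 12667/10440 (U = 25334/20880 = 25334*(1/20880) = 12667/10440 ≈ 1.2133)
√(U + f((-79 - 31)/(51 - 29))) = √(12667/10440 - 6) = √(-49973/10440) = 11*I*√119770/1740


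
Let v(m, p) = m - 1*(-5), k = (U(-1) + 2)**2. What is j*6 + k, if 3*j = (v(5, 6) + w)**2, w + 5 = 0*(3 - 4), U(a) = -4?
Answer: 54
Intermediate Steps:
w = -5 (w = -5 + 0*(3 - 4) = -5 + 0*(-1) = -5 + 0 = -5)
k = 4 (k = (-4 + 2)**2 = (-2)**2 = 4)
v(m, p) = 5 + m (v(m, p) = m + 5 = 5 + m)
j = 25/3 (j = ((5 + 5) - 5)**2/3 = (10 - 5)**2/3 = (1/3)*5**2 = (1/3)*25 = 25/3 ≈ 8.3333)
j*6 + k = (25/3)*6 + 4 = 50 + 4 = 54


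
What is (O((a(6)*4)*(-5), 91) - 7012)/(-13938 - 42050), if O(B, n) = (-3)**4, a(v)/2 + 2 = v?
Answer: 6931/55988 ≈ 0.12379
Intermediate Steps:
a(v) = -4 + 2*v
O(B, n) = 81
(O((a(6)*4)*(-5), 91) - 7012)/(-13938 - 42050) = (81 - 7012)/(-13938 - 42050) = -6931/(-55988) = -6931*(-1/55988) = 6931/55988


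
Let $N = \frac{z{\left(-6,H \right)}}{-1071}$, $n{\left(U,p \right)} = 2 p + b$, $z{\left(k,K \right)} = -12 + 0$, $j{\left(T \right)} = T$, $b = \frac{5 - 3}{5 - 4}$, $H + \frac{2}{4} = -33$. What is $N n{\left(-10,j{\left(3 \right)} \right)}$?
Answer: $\frac{32}{357} \approx 0.089636$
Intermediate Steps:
$H = - \frac{67}{2}$ ($H = - \frac{1}{2} - 33 = - \frac{67}{2} \approx -33.5$)
$b = 2$ ($b = \frac{2}{1} = 2 \cdot 1 = 2$)
$z{\left(k,K \right)} = -12$
$n{\left(U,p \right)} = 2 + 2 p$ ($n{\left(U,p \right)} = 2 p + 2 = 2 + 2 p$)
$N = \frac{4}{357}$ ($N = - \frac{12}{-1071} = \left(-12\right) \left(- \frac{1}{1071}\right) = \frac{4}{357} \approx 0.011204$)
$N n{\left(-10,j{\left(3 \right)} \right)} = \frac{4 \left(2 + 2 \cdot 3\right)}{357} = \frac{4 \left(2 + 6\right)}{357} = \frac{4}{357} \cdot 8 = \frac{32}{357}$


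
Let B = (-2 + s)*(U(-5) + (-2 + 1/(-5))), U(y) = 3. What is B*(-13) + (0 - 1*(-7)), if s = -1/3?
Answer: 469/15 ≈ 31.267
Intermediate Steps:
s = -⅓ (s = -1*⅓ = -⅓ ≈ -0.33333)
B = -28/15 (B = (-2 - ⅓)*(3 + (-2 + 1/(-5))) = -7*(3 + (-2 - ⅕))/3 = -7*(3 - 11/5)/3 = -7/3*⅘ = -28/15 ≈ -1.8667)
B*(-13) + (0 - 1*(-7)) = -28/15*(-13) + (0 - 1*(-7)) = 364/15 + (0 + 7) = 364/15 + 7 = 469/15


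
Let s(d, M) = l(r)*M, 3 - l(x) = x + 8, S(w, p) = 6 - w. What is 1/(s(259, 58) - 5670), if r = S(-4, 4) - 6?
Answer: -1/6192 ≈ -0.00016150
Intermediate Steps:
r = 4 (r = (6 - 1*(-4)) - 6 = (6 + 4) - 6 = 10 - 6 = 4)
l(x) = -5 - x (l(x) = 3 - (x + 8) = 3 - (8 + x) = 3 + (-8 - x) = -5 - x)
s(d, M) = -9*M (s(d, M) = (-5 - 1*4)*M = (-5 - 4)*M = -9*M)
1/(s(259, 58) - 5670) = 1/(-9*58 - 5670) = 1/(-522 - 5670) = 1/(-6192) = -1/6192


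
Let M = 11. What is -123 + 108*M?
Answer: 1065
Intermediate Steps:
-123 + 108*M = -123 + 108*11 = -123 + 1188 = 1065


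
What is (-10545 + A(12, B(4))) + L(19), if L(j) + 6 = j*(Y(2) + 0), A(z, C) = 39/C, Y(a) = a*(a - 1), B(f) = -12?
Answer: -42065/4 ≈ -10516.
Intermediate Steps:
Y(a) = a*(-1 + a)
L(j) = -6 + 2*j (L(j) = -6 + j*(2*(-1 + 2) + 0) = -6 + j*(2*1 + 0) = -6 + j*(2 + 0) = -6 + j*2 = -6 + 2*j)
(-10545 + A(12, B(4))) + L(19) = (-10545 + 39/(-12)) + (-6 + 2*19) = (-10545 + 39*(-1/12)) + (-6 + 38) = (-10545 - 13/4) + 32 = -42193/4 + 32 = -42065/4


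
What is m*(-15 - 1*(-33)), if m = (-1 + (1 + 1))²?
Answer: 18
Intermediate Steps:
m = 1 (m = (-1 + 2)² = 1² = 1)
m*(-15 - 1*(-33)) = 1*(-15 - 1*(-33)) = 1*(-15 + 33) = 1*18 = 18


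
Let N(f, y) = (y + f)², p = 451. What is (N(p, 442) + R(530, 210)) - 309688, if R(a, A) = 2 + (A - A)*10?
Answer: 487763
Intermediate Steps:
R(a, A) = 2 (R(a, A) = 2 + 0*10 = 2 + 0 = 2)
N(f, y) = (f + y)²
(N(p, 442) + R(530, 210)) - 309688 = ((451 + 442)² + 2) - 309688 = (893² + 2) - 309688 = (797449 + 2) - 309688 = 797451 - 309688 = 487763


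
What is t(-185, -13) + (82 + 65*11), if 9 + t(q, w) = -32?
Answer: 756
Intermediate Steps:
t(q, w) = -41 (t(q, w) = -9 - 32 = -41)
t(-185, -13) + (82 + 65*11) = -41 + (82 + 65*11) = -41 + (82 + 715) = -41 + 797 = 756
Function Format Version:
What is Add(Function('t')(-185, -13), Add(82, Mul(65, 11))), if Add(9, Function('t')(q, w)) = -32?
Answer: 756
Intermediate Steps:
Function('t')(q, w) = -41 (Function('t')(q, w) = Add(-9, -32) = -41)
Add(Function('t')(-185, -13), Add(82, Mul(65, 11))) = Add(-41, Add(82, Mul(65, 11))) = Add(-41, Add(82, 715)) = Add(-41, 797) = 756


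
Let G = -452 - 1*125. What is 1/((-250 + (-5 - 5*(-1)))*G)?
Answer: 1/144250 ≈ 6.9324e-6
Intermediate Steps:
G = -577 (G = -452 - 125 = -577)
1/((-250 + (-5 - 5*(-1)))*G) = 1/((-250 + (-5 - 5*(-1)))*(-577)) = 1/((-250 + (-5 + 5))*(-577)) = 1/((-250 + 0)*(-577)) = 1/(-250*(-577)) = 1/144250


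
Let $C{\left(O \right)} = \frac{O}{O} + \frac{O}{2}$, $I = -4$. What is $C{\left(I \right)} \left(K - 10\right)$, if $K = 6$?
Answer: $4$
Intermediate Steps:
$C{\left(O \right)} = 1 + \frac{O}{2}$ ($C{\left(O \right)} = 1 + O \frac{1}{2} = 1 + \frac{O}{2}$)
$C{\left(I \right)} \left(K - 10\right) = \left(1 + \frac{1}{2} \left(-4\right)\right) \left(6 - 10\right) = \left(1 - 2\right) \left(-4\right) = \left(-1\right) \left(-4\right) = 4$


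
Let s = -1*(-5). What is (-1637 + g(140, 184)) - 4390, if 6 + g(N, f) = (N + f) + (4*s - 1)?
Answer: -5690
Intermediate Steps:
s = 5
g(N, f) = 13 + N + f (g(N, f) = -6 + ((N + f) + (4*5 - 1)) = -6 + ((N + f) + (20 - 1)) = -6 + ((N + f) + 19) = -6 + (19 + N + f) = 13 + N + f)
(-1637 + g(140, 184)) - 4390 = (-1637 + (13 + 140 + 184)) - 4390 = (-1637 + 337) - 4390 = -1300 - 4390 = -5690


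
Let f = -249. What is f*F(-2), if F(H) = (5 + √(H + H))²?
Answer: -5229 - 4980*I ≈ -5229.0 - 4980.0*I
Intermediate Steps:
F(H) = (5 + √2*√H)² (F(H) = (5 + √(2*H))² = (5 + √2*√H)²)
f*F(-2) = -249*(5 + √2*√(-2))² = -249*(5 + √2*(I*√2))² = -249*(5 + 2*I)²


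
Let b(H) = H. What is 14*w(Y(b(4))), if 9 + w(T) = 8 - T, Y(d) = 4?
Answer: -70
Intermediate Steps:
w(T) = -1 - T (w(T) = -9 + (8 - T) = -1 - T)
14*w(Y(b(4))) = 14*(-1 - 1*4) = 14*(-1 - 4) = 14*(-5) = -70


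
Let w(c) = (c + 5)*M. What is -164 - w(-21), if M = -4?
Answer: -228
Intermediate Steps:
w(c) = -20 - 4*c (w(c) = (c + 5)*(-4) = (5 + c)*(-4) = -20 - 4*c)
-164 - w(-21) = -164 - (-20 - 4*(-21)) = -164 - (-20 + 84) = -164 - 1*64 = -164 - 64 = -228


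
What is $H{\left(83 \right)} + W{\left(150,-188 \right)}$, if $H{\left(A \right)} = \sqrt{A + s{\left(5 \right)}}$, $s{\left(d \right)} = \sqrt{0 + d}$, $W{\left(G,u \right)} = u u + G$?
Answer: $35494 + \sqrt{83 + \sqrt{5}} \approx 35503.0$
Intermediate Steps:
$W{\left(G,u \right)} = G + u^{2}$ ($W{\left(G,u \right)} = u^{2} + G = G + u^{2}$)
$s{\left(d \right)} = \sqrt{d}$
$H{\left(A \right)} = \sqrt{A + \sqrt{5}}$
$H{\left(83 \right)} + W{\left(150,-188 \right)} = \sqrt{83 + \sqrt{5}} + \left(150 + \left(-188\right)^{2}\right) = \sqrt{83 + \sqrt{5}} + \left(150 + 35344\right) = \sqrt{83 + \sqrt{5}} + 35494 = 35494 + \sqrt{83 + \sqrt{5}}$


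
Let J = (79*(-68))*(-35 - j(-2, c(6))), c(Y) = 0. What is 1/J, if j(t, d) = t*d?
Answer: 1/188020 ≈ 5.3186e-6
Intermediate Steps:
j(t, d) = d*t
J = 188020 (J = (79*(-68))*(-35 - 0*(-2)) = -5372*(-35 - 1*0) = -5372*(-35 + 0) = -5372*(-35) = 188020)
1/J = 1/188020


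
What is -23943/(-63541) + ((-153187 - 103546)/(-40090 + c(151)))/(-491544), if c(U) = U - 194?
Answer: 472310488661383/1253481907401432 ≈ 0.37680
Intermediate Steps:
c(U) = -194 + U
-23943/(-63541) + ((-153187 - 103546)/(-40090 + c(151)))/(-491544) = -23943/(-63541) + ((-153187 - 103546)/(-40090 + (-194 + 151)))/(-491544) = -23943*(-1/63541) - 256733/(-40090 - 43)*(-1/491544) = 23943/63541 - 256733/(-40133)*(-1/491544) = 23943/63541 - 256733*(-1/40133)*(-1/491544) = 23943/63541 + (256733/40133)*(-1/491544) = 23943/63541 - 256733/19727135352 = 472310488661383/1253481907401432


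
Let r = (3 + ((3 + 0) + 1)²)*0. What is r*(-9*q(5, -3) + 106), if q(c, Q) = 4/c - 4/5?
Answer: 0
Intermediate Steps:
q(c, Q) = -⅘ + 4/c (q(c, Q) = 4/c - 4*⅕ = 4/c - ⅘ = -⅘ + 4/c)
r = 0 (r = (3 + (3 + 1)²)*0 = (3 + 4²)*0 = (3 + 16)*0 = 19*0 = 0)
r*(-9*q(5, -3) + 106) = 0*(-9*(-⅘ + 4/5) + 106) = 0*(-9*(-⅘ + 4*(⅕)) + 106) = 0*(-9*(-⅘ + ⅘) + 106) = 0*(-9*0 + 106) = 0*(0 + 106) = 0*106 = 0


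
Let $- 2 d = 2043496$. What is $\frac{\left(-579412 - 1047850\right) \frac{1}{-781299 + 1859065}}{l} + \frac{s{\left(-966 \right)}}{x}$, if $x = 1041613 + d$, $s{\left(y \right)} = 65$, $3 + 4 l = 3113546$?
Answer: $\frac{21798929878245}{6666040014279337} \approx 0.0032701$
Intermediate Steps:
$d = -1021748$ ($d = \left(- \frac{1}{2}\right) 2043496 = -1021748$)
$l = \frac{3113543}{4}$ ($l = - \frac{3}{4} + \frac{1}{4} \cdot 3113546 = - \frac{3}{4} + \frac{1556773}{2} = \frac{3113543}{4} \approx 7.7839 \cdot 10^{5}$)
$x = 19865$ ($x = 1041613 - 1021748 = 19865$)
$\frac{\left(-579412 - 1047850\right) \frac{1}{-781299 + 1859065}}{l} + \frac{s{\left(-966 \right)}}{x} = \frac{\left(-579412 - 1047850\right) \frac{1}{-781299 + 1859065}}{\frac{3113543}{4}} + \frac{65}{19865} = - \frac{1627262}{1077766} \cdot \frac{4}{3113543} + 65 \cdot \frac{1}{19865} = \left(-1627262\right) \frac{1}{1077766} \cdot \frac{4}{3113543} + \frac{13}{3973} = \left(- \frac{813631}{538883}\right) \frac{4}{3113543} + \frac{13}{3973} = - \frac{3254524}{1677835392469} + \frac{13}{3973} = \frac{21798929878245}{6666040014279337}$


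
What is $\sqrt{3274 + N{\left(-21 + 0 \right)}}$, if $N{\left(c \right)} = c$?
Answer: $\sqrt{3253} \approx 57.035$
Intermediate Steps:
$\sqrt{3274 + N{\left(-21 + 0 \right)}} = \sqrt{3274 + \left(-21 + 0\right)} = \sqrt{3274 - 21} = \sqrt{3253}$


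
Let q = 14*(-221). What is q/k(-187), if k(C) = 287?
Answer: -442/41 ≈ -10.780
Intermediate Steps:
q = -3094
q/k(-187) = -3094/287 = -3094*1/287 = -442/41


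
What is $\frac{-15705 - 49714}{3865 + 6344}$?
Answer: $- \frac{65419}{10209} \approx -6.408$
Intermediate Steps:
$\frac{-15705 - 49714}{3865 + 6344} = - \frac{65419}{10209}$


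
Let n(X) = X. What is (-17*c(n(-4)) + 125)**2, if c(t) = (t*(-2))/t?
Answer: 25281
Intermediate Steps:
c(t) = -2 (c(t) = (-2*t)/t = -2)
(-17*c(n(-4)) + 125)**2 = (-17*(-2) + 125)**2 = (34 + 125)**2 = 159**2 = 25281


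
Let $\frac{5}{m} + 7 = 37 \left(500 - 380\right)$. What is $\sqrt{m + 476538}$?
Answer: $\frac{\sqrt{9364681287247}}{4433} \approx 690.32$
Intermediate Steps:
$m = \frac{5}{4433}$ ($m = \frac{5}{-7 + 37 \left(500 - 380\right)} = \frac{5}{-7 + 37 \cdot 120} = \frac{5}{-7 + 4440} = \frac{5}{4433} \approx 0.0011279$)
$\sqrt{m + 476538} = \sqrt{\frac{5}{4433} + 476538} = \sqrt{\frac{2112492959}{4433}} = \frac{\sqrt{9364681287247}}{4433}$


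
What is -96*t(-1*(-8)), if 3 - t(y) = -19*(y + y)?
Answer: -29472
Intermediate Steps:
t(y) = 3 + 38*y (t(y) = 3 - (-19)*(y + y) = 3 - (-19)*2*y = 3 - (-38)*y = 3 + 38*y)
-96*t(-1*(-8)) = -96*(3 + 38*(-1*(-8))) = -96*(3 + 38*8) = -96*(3 + 304) = -96*307 = -29472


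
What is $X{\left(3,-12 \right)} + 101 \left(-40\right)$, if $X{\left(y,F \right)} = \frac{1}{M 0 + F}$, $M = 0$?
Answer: $- \frac{48481}{12} \approx -4040.1$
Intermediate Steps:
$X{\left(y,F \right)} = \frac{1}{F}$ ($X{\left(y,F \right)} = \frac{1}{0 \cdot 0 + F} = \frac{1}{0 + F} = \frac{1}{F}$)
$X{\left(3,-12 \right)} + 101 \left(-40\right) = \frac{1}{-12} + 101 \left(-40\right) = - \frac{1}{12} - 4040 = - \frac{48481}{12}$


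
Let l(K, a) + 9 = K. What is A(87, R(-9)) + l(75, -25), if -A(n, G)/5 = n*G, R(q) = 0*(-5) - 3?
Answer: 1371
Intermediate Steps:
l(K, a) = -9 + K
R(q) = -3 (R(q) = 0 - 3 = -3)
A(n, G) = -5*G*n (A(n, G) = -5*n*G = -5*G*n)
A(87, R(-9)) + l(75, -25) = -5*(-3)*87 + (-9 + 75) = 1305 + 66 = 1371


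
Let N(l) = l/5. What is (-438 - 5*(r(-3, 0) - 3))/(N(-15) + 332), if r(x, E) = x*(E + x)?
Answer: -468/329 ≈ -1.4225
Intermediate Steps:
N(l) = l/5 (N(l) = l*(⅕) = l/5)
(-438 - 5*(r(-3, 0) - 3))/(N(-15) + 332) = (-438 - 5*(-3*(0 - 3) - 3))/((⅕)*(-15) + 332) = (-438 - 5*(-3*(-3) - 3))/(-3 + 332) = (-438 - 5*(9 - 3))/329 = (-438 - 5*6)*(1/329) = (-438 - 30)*(1/329) = -468*1/329 = -468/329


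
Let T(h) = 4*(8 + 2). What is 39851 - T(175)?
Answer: 39811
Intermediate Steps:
T(h) = 40 (T(h) = 4*10 = 40)
39851 - T(175) = 39851 - 1*40 = 39851 - 40 = 39811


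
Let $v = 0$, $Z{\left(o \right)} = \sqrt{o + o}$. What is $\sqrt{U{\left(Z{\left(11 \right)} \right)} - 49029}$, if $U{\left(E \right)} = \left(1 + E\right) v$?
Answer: $i \sqrt{49029} \approx 221.42 i$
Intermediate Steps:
$Z{\left(o \right)} = \sqrt{2} \sqrt{o}$ ($Z{\left(o \right)} = \sqrt{2 o} = \sqrt{2} \sqrt{o}$)
$U{\left(E \right)} = 0$ ($U{\left(E \right)} = \left(1 + E\right) 0 = 0$)
$\sqrt{U{\left(Z{\left(11 \right)} \right)} - 49029} = \sqrt{0 - 49029} = \sqrt{-49029} = i \sqrt{49029}$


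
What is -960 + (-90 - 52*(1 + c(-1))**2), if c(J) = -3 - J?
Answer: -1102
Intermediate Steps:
-960 + (-90 - 52*(1 + c(-1))**2) = -960 + (-90 - 52*(1 + (-3 - 1*(-1)))**2) = -960 + (-90 - 52*(1 + (-3 + 1))**2) = -960 + (-90 - 52*(1 - 2)**2) = -960 + (-90 - 52*(-1)**2) = -960 + (-90 - 52*1) = -960 + (-90 - 52) = -960 - 142 = -1102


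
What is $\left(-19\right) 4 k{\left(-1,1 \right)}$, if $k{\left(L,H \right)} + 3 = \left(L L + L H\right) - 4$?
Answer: $532$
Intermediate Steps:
$k{\left(L,H \right)} = -7 + L^{2} + H L$ ($k{\left(L,H \right)} = -3 - \left(4 - L H - L L\right) = -3 - \left(4 - L^{2} - H L\right) = -3 + \left(-4 + L^{2} + H L\right) = -7 + L^{2} + H L$)
$\left(-19\right) 4 k{\left(-1,1 \right)} = \left(-19\right) 4 \left(-7 + \left(-1\right)^{2} + 1 \left(-1\right)\right) = - 76 \left(-7 + 1 - 1\right) = \left(-76\right) \left(-7\right) = 532$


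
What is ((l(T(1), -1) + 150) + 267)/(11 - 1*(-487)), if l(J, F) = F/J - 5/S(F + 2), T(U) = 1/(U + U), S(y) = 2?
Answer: 275/332 ≈ 0.82831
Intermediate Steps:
T(U) = 1/(2*U)
l(J, F) = -5/2 + F/J (l(J, F) = F/J - 5/2 = -5/2 + F/J)
((l(T(1), -1) + 150) + 267)/(11 - 1*(-487)) = (((-5/2 - 1/((½)/1)) + 150) + 267)/(11 - 1*(-487)) = (((-5/2 - 1/((½)*1)) + 150) + 267)/(11 + 487) = (((-5/2 - 1/½) + 150) + 267)/498 = (((-5/2 - 1*2) + 150) + 267)*(1/498) = (((-5/2 - 2) + 150) + 267)*(1/498) = ((-9/2 + 150) + 267)*(1/498) = (291/2 + 267)*(1/498) = (825/2)*(1/498) = 275/332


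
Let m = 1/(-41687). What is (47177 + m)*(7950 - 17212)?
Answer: -18215275292676/41687 ≈ -4.3695e+8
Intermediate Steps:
m = -1/41687 ≈ -2.3988e-5
(47177 + m)*(7950 - 17212) = (47177 - 1/41687)*(7950 - 17212) = (1966667598/41687)*(-9262) = -18215275292676/41687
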